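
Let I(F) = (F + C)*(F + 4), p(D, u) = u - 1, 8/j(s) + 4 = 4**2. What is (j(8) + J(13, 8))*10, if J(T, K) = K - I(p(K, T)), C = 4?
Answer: -7420/3 ≈ -2473.3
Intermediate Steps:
j(s) = 2/3 (j(s) = 8/(-4 + 4**2) = 8/(-4 + 16) = 8/12 = 8*(1/12) = 2/3)
p(D, u) = -1 + u
I(F) = (4 + F)**2 (I(F) = (F + 4)*(F + 4) = (4 + F)*(4 + F) = (4 + F)**2)
J(T, K) = -8 + K - (-1 + T)**2 - 8*T (J(T, K) = K - (16 + (-1 + T)**2 + 8*(-1 + T)) = K - (16 + (-1 + T)**2 + (-8 + 8*T)) = K - (8 + (-1 + T)**2 + 8*T) = K + (-8 - (-1 + T)**2 - 8*T) = -8 + K - (-1 + T)**2 - 8*T)
(j(8) + J(13, 8))*10 = (2/3 + (-9 + 8 - 1*13**2 - 6*13))*10 = (2/3 + (-9 + 8 - 1*169 - 78))*10 = (2/3 + (-9 + 8 - 169 - 78))*10 = (2/3 - 248)*10 = -742/3*10 = -7420/3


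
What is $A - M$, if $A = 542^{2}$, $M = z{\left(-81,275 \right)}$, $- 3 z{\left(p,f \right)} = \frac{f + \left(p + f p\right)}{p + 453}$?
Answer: $\frac{327818543}{1116} \approx 2.9374 \cdot 10^{5}$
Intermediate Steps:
$z{\left(p,f \right)} = - \frac{f + p + f p}{3 \left(453 + p\right)}$ ($z{\left(p,f \right)} = - \frac{\left(f + \left(p + f p\right)\right) \frac{1}{p + 453}}{3} = - \frac{\left(f + p + f p\right) \frac{1}{453 + p}}{3} = - \frac{\frac{1}{453 + p} \left(f + p + f p\right)}{3} = - \frac{f + p + f p}{3 \left(453 + p\right)}$)
$M = \frac{22081}{1116}$ ($M = \frac{\left(-1\right) 275 - -81 - 275 \left(-81\right)}{3 \left(453 - 81\right)} = \frac{-275 + 81 + 22275}{3 \cdot 372} = \frac{1}{3} \cdot \frac{1}{372} \cdot 22081 = \frac{22081}{1116} \approx 19.786$)
$A = 293764$
$A - M = 293764 - \frac{22081}{1116} = \frac{327818543}{1116}$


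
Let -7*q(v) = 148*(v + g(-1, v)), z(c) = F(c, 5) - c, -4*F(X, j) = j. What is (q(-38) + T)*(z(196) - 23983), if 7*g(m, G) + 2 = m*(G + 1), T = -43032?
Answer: 7165575285/7 ≈ 1.0237e+9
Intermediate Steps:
g(m, G) = -2/7 + m*(1 + G)/7 (g(m, G) = -2/7 + (m*(G + 1))/7 = -2/7 + (m*(1 + G))/7 = -2/7 + m*(1 + G)/7)
F(X, j) = -j/4
z(c) = -5/4 - c (z(c) = -1/4*5 - c = -5/4 - c)
q(v) = 444/49 - 888*v/49 (q(v) = -148*(v + (-2/7 + (1/7)*(-1) + (1/7)*v*(-1)))/7 = -148*(v + (-2/7 - 1/7 - v/7))/7 = -148*(v + (-3/7 - v/7))/7 = -148*(-3/7 + 6*v/7)/7 = -(-444/7 + 888*v/7)/7 = 444/49 - 888*v/49)
(q(-38) + T)*(z(196) - 23983) = ((444/49 - 888/49*(-38)) - 43032)*((-5/4 - 1*196) - 23983) = ((444/49 + 33744/49) - 43032)*((-5/4 - 196) - 23983) = (4884/7 - 43032)*(-789/4 - 23983) = -296340/7*(-96721/4) = 7165575285/7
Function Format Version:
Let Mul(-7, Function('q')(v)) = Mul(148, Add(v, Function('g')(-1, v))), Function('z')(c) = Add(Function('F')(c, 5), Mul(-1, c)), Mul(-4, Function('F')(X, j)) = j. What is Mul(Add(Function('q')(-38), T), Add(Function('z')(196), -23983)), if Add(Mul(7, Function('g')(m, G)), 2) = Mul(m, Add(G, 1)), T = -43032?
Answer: Rational(7165575285, 7) ≈ 1.0237e+9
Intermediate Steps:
Function('g')(m, G) = Add(Rational(-2, 7), Mul(Rational(1, 7), m, Add(1, G))) (Function('g')(m, G) = Add(Rational(-2, 7), Mul(Rational(1, 7), Mul(m, Add(G, 1)))) = Add(Rational(-2, 7), Mul(Rational(1, 7), Mul(m, Add(1, G)))) = Add(Rational(-2, 7), Mul(Rational(1, 7), m, Add(1, G))))
Function('F')(X, j) = Mul(Rational(-1, 4), j)
Function('z')(c) = Add(Rational(-5, 4), Mul(-1, c)) (Function('z')(c) = Add(Mul(Rational(-1, 4), 5), Mul(-1, c)) = Add(Rational(-5, 4), Mul(-1, c)))
Function('q')(v) = Add(Rational(444, 49), Mul(Rational(-888, 49), v)) (Function('q')(v) = Mul(Rational(-1, 7), Mul(148, Add(v, Add(Rational(-2, 7), Mul(Rational(1, 7), -1), Mul(Rational(1, 7), v, -1))))) = Mul(Rational(-1, 7), Mul(148, Add(v, Add(Rational(-2, 7), Rational(-1, 7), Mul(Rational(-1, 7), v))))) = Mul(Rational(-1, 7), Mul(148, Add(v, Add(Rational(-3, 7), Mul(Rational(-1, 7), v))))) = Mul(Rational(-1, 7), Mul(148, Add(Rational(-3, 7), Mul(Rational(6, 7), v)))) = Mul(Rational(-1, 7), Add(Rational(-444, 7), Mul(Rational(888, 7), v))) = Add(Rational(444, 49), Mul(Rational(-888, 49), v)))
Mul(Add(Function('q')(-38), T), Add(Function('z')(196), -23983)) = Mul(Add(Add(Rational(444, 49), Mul(Rational(-888, 49), -38)), -43032), Add(Add(Rational(-5, 4), Mul(-1, 196)), -23983)) = Mul(Add(Add(Rational(444, 49), Rational(33744, 49)), -43032), Add(Add(Rational(-5, 4), -196), -23983)) = Mul(Add(Rational(4884, 7), -43032), Add(Rational(-789, 4), -23983)) = Mul(Rational(-296340, 7), Rational(-96721, 4)) = Rational(7165575285, 7)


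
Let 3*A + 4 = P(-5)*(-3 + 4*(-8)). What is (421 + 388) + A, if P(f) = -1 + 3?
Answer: 2353/3 ≈ 784.33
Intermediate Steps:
P(f) = 2
A = -74/3 (A = -4/3 + (2*(-3 + 4*(-8)))/3 = -4/3 + (2*(-3 - 32))/3 = -4/3 + (2*(-35))/3 = -4/3 + (1/3)*(-70) = -4/3 - 70/3 = -74/3 ≈ -24.667)
(421 + 388) + A = (421 + 388) - 74/3 = 809 - 74/3 = 2353/3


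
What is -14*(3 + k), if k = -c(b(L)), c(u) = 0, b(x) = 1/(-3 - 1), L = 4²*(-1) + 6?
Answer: -42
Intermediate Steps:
L = -10 (L = 16*(-1) + 6 = -16 + 6 = -10)
b(x) = -¼ (b(x) = 1/(-4) = -¼)
k = 0 (k = -1*0 = 0)
-14*(3 + k) = -14*(3 + 0) = -14*3 = -42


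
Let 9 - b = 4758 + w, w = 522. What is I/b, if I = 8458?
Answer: -8458/5271 ≈ -1.6046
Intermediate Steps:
b = -5271 (b = 9 - (4758 + 522) = 9 - 1*5280 = 9 - 5280 = -5271)
I/b = 8458/(-5271) = 8458*(-1/5271) = -8458/5271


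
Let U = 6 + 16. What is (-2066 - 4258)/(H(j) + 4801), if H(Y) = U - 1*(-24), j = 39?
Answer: -6324/4847 ≈ -1.3047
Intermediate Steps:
U = 22
H(Y) = 46 (H(Y) = 22 - 1*(-24) = 22 + 24 = 46)
(-2066 - 4258)/(H(j) + 4801) = (-2066 - 4258)/(46 + 4801) = -6324/4847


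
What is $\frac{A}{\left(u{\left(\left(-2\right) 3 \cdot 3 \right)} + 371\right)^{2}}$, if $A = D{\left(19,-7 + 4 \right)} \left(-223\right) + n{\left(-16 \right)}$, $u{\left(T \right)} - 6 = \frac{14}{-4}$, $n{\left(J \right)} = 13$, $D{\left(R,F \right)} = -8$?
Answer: $\frac{2396}{186003} \approx 0.012882$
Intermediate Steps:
$u{\left(T \right)} = \frac{5}{2}$ ($u{\left(T \right)} = 6 + \frac{14}{-4} = 6 + 14 \left(- \frac{1}{4}\right) = 6 - \frac{7}{2} = \frac{5}{2}$)
$A = 1797$ ($A = \left(-8\right) \left(-223\right) + 13 = 1784 + 13 = 1797$)
$\frac{A}{\left(u{\left(\left(-2\right) 3 \cdot 3 \right)} + 371\right)^{2}} = \frac{1797}{\left(\frac{5}{2} + 371\right)^{2}} = \frac{1797}{\left(\frac{747}{2}\right)^{2}} = \frac{1797}{\frac{558009}{4}} = 1797 \cdot \frac{4}{558009} = \frac{2396}{186003}$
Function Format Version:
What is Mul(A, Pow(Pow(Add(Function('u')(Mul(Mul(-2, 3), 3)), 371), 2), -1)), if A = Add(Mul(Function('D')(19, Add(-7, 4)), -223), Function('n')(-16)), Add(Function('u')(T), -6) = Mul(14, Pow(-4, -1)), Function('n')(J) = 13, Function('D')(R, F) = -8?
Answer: Rational(2396, 186003) ≈ 0.012882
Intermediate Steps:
Function('u')(T) = Rational(5, 2) (Function('u')(T) = Add(6, Mul(14, Pow(-4, -1))) = Add(6, Mul(14, Rational(-1, 4))) = Add(6, Rational(-7, 2)) = Rational(5, 2))
A = 1797 (A = Add(Mul(-8, -223), 13) = Add(1784, 13) = 1797)
Mul(A, Pow(Pow(Add(Function('u')(Mul(Mul(-2, 3), 3)), 371), 2), -1)) = Mul(1797, Pow(Pow(Add(Rational(5, 2), 371), 2), -1)) = Mul(1797, Pow(Pow(Rational(747, 2), 2), -1)) = Mul(1797, Pow(Rational(558009, 4), -1)) = Mul(1797, Rational(4, 558009)) = Rational(2396, 186003)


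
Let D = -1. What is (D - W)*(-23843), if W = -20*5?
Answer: -2360457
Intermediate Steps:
W = -100 (W = -5*20 = -100)
(D - W)*(-23843) = (-1 - 1*(-100))*(-23843) = (-1 + 100)*(-23843) = 99*(-23843) = -2360457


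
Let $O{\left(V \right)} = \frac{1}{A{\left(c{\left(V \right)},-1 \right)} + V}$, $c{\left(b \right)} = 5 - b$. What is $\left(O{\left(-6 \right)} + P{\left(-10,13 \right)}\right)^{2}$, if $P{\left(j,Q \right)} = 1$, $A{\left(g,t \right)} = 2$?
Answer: $\frac{9}{16} \approx 0.5625$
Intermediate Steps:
$O{\left(V \right)} = \frac{1}{2 + V}$
$\left(O{\left(-6 \right)} + P{\left(-10,13 \right)}\right)^{2} = \left(\frac{1}{2 - 6} + 1\right)^{2} = \left(\frac{1}{-4} + 1\right)^{2} = \left(- \frac{1}{4} + 1\right)^{2} = \left(\frac{3}{4}\right)^{2} = \frac{9}{16}$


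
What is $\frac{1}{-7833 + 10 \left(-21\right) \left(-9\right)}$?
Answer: $- \frac{1}{5943} \approx -0.00016827$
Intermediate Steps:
$\frac{1}{-7833 + 10 \left(-21\right) \left(-9\right)} = \frac{1}{-7833 - -1890} = \frac{1}{-7833 + 1890} = \frac{1}{-5943} = - \frac{1}{5943}$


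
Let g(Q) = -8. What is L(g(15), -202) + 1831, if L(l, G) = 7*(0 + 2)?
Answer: 1845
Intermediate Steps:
L(l, G) = 14 (L(l, G) = 7*2 = 14)
L(g(15), -202) + 1831 = 14 + 1831 = 1845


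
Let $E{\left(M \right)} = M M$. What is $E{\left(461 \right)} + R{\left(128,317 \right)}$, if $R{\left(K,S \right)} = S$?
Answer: $212838$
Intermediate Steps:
$E{\left(M \right)} = M^{2}$
$E{\left(461 \right)} + R{\left(128,317 \right)} = 461^{2} + 317 = 212521 + 317 = 212838$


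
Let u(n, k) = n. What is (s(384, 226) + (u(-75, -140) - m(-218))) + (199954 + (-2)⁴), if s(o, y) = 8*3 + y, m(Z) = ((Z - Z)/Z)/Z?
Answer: 200145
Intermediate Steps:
m(Z) = 0 (m(Z) = (0/Z)/Z = 0/Z = 0)
s(o, y) = 24 + y
(s(384, 226) + (u(-75, -140) - m(-218))) + (199954 + (-2)⁴) = ((24 + 226) + (-75 - 1*0)) + (199954 + (-2)⁴) = (250 + (-75 + 0)) + (199954 + 16) = (250 - 75) + 199970 = 175 + 199970 = 200145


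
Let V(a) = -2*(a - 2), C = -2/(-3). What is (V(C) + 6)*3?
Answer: 26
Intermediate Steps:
C = 2/3 (C = -2*(-1/3) = 2/3 ≈ 0.66667)
V(a) = 4 - 2*a (V(a) = -2*(-2 + a) = 4 - 2*a)
(V(C) + 6)*3 = ((4 - 2*2/3) + 6)*3 = ((4 - 4/3) + 6)*3 = (8/3 + 6)*3 = (26/3)*3 = 26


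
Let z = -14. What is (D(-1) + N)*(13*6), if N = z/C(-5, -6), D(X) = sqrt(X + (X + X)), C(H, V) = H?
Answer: 1092/5 + 78*I*sqrt(3) ≈ 218.4 + 135.1*I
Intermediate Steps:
D(X) = sqrt(3)*sqrt(X) (D(X) = sqrt(X + 2*X) = sqrt(3*X) = sqrt(3)*sqrt(X))
N = 14/5 (N = -14/(-5) = -14*(-1/5) = 14/5 ≈ 2.8000)
(D(-1) + N)*(13*6) = (sqrt(3)*sqrt(-1) + 14/5)*(13*6) = (sqrt(3)*I + 14/5)*78 = (I*sqrt(3) + 14/5)*78 = (14/5 + I*sqrt(3))*78 = 1092/5 + 78*I*sqrt(3)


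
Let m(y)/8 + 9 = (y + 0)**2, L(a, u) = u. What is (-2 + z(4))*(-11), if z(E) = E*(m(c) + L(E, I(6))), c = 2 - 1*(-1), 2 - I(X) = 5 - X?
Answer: -110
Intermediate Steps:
I(X) = -3 + X (I(X) = 2 - (5 - X) = 2 + (-5 + X) = -3 + X)
c = 3 (c = 2 + 1 = 3)
m(y) = -72 + 8*y**2 (m(y) = -72 + 8*(y + 0)**2 = -72 + 8*y**2)
z(E) = 3*E (z(E) = E*((-72 + 8*3**2) + (-3 + 6)) = E*((-72 + 8*9) + 3) = E*((-72 + 72) + 3) = E*(0 + 3) = E*3 = 3*E)
(-2 + z(4))*(-11) = (-2 + 3*4)*(-11) = (-2 + 12)*(-11) = 10*(-11) = -110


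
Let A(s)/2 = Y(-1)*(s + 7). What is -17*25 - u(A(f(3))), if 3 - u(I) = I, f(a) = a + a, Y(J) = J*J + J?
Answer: -428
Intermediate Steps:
Y(J) = J + J**2 (Y(J) = J**2 + J = J + J**2)
f(a) = 2*a
A(s) = 0 (A(s) = 2*((-(1 - 1))*(s + 7)) = 2*((-1*0)*(7 + s)) = 2*(0*(7 + s)) = 2*0 = 0)
u(I) = 3 - I
-17*25 - u(A(f(3))) = -17*25 - (3 - 1*0) = -425 - (3 + 0) = -425 - 1*3 = -425 - 3 = -428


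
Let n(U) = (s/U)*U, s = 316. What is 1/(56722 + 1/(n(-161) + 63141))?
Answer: 63457/3599407955 ≈ 1.7630e-5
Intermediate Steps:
n(U) = 316 (n(U) = (316/U)*U = 316)
1/(56722 + 1/(n(-161) + 63141)) = 1/(56722 + 1/(316 + 63141)) = 1/(56722 + 1/63457) = 1/(3599407955/63457) = 63457/3599407955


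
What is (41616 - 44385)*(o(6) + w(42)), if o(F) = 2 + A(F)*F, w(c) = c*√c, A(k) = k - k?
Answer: -5538 - 116298*√42 ≈ -7.5924e+5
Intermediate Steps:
A(k) = 0
w(c) = c^(3/2)
o(F) = 2 (o(F) = 2 + 0*F = 2 + 0 = 2)
(41616 - 44385)*(o(6) + w(42)) = (41616 - 44385)*(2 + 42^(3/2)) = -2769*(2 + 42*√42) = -5538 - 116298*√42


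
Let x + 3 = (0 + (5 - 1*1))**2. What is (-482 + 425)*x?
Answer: -741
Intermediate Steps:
x = 13 (x = -3 + (0 + (5 - 1*1))**2 = -3 + (0 + (5 - 1))**2 = -3 + (0 + 4)**2 = -3 + 4**2 = -3 + 16 = 13)
(-482 + 425)*x = (-482 + 425)*13 = -57*13 = -741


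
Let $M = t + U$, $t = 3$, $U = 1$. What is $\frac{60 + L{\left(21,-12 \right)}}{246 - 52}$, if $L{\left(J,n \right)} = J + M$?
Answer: $\frac{85}{194} \approx 0.43814$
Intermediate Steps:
$M = 4$ ($M = 3 + 1 = 4$)
$L{\left(J,n \right)} = 4 + J$ ($L{\left(J,n \right)} = J + 4 = 4 + J$)
$\frac{60 + L{\left(21,-12 \right)}}{246 - 52} = \frac{60 + \left(4 + 21\right)}{246 - 52} = \frac{60 + 25}{246 - 52} = \frac{85}{194}$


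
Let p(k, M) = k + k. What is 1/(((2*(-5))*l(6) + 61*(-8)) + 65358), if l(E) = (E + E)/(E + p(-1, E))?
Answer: 1/64840 ≈ 1.5423e-5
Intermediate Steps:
p(k, M) = 2*k
l(E) = 2*E/(-2 + E) (l(E) = (E + E)/(E + 2*(-1)) = (2*E)/(E - 2) = (2*E)/(-2 + E) = 2*E/(-2 + E))
1/(((2*(-5))*l(6) + 61*(-8)) + 65358) = 1/(((2*(-5))*(2*6/(-2 + 6)) + 61*(-8)) + 65358) = 1/((-20*6/4 - 488) + 65358) = 1/((-10*3 - 488) + 65358) = 1/((-30 - 488) + 65358) = 1/(-518 + 65358) = 1/64840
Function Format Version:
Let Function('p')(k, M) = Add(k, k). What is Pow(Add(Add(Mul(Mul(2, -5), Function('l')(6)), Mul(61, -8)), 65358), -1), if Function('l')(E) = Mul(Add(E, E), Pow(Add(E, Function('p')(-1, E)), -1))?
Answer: Rational(1, 64840) ≈ 1.5423e-5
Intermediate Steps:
Function('p')(k, M) = Mul(2, k)
Function('l')(E) = Mul(2, E, Pow(Add(-2, E), -1)) (Function('l')(E) = Mul(Add(E, E), Pow(Add(E, Mul(2, -1)), -1)) = Mul(Mul(2, E), Pow(Add(E, -2), -1)) = Mul(Mul(2, E), Pow(Add(-2, E), -1)) = Mul(2, E, Pow(Add(-2, E), -1)))
Pow(Add(Add(Mul(Mul(2, -5), Function('l')(6)), Mul(61, -8)), 65358), -1) = Pow(Add(Add(Mul(Mul(2, -5), Mul(2, 6, Pow(Add(-2, 6), -1))), Mul(61, -8)), 65358), -1) = Pow(Add(Add(Mul(-10, Mul(2, 6, Pow(4, -1))), -488), 65358), -1) = Pow(Add(Add(Mul(-10, Mul(2, 6, Rational(1, 4))), -488), 65358), -1) = Pow(Add(Add(Mul(-10, 3), -488), 65358), -1) = Pow(Add(Add(-30, -488), 65358), -1) = Pow(Add(-518, 65358), -1) = Pow(64840, -1) = Rational(1, 64840)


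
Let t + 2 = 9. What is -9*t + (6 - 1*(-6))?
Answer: -51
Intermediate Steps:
t = 7 (t = -2 + 9 = 7)
-9*t + (6 - 1*(-6)) = -9*7 + (6 - 1*(-6)) = -63 + (6 + 6) = -63 + 12 = -51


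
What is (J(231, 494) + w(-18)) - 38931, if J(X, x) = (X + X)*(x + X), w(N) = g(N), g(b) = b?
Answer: 296001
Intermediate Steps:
w(N) = N
J(X, x) = 2*X*(X + x) (J(X, x) = (2*X)*(X + x) = 2*X*(X + x))
(J(231, 494) + w(-18)) - 38931 = (2*231*(231 + 494) - 18) - 38931 = (2*231*725 - 18) - 38931 = (334950 - 18) - 38931 = 334932 - 38931 = 296001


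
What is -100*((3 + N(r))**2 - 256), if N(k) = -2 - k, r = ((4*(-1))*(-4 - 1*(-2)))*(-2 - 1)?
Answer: -36900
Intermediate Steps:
r = -24 (r = -4*(-4 + 2)*(-3) = -4*(-2)*(-3) = 8*(-3) = -24)
-100*((3 + N(r))**2 - 256) = -100*((3 + (-2 - 1*(-24)))**2 - 256) = -100*((3 + (-2 + 24))**2 - 256) = -100*((3 + 22)**2 - 256) = -100*(25**2 - 256) = -100*(625 - 256) = -100*369 = -36900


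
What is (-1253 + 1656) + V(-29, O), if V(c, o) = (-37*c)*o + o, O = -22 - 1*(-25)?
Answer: 3625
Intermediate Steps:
O = 3 (O = -22 + 25 = 3)
V(c, o) = o - 37*c*o (V(c, o) = -37*c*o + o = o - 37*c*o)
(-1253 + 1656) + V(-29, O) = (-1253 + 1656) + 3*(1 - 37*(-29)) = 403 + 3*(1 + 1073) = 403 + 3*1074 = 403 + 3222 = 3625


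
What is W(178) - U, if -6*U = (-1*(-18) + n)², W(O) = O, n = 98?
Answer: 7262/3 ≈ 2420.7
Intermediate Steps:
U = -6728/3 (U = -(-1*(-18) + 98)²/6 = -(18 + 98)²/6 = -⅙*116² = -⅙*13456 = -6728/3 ≈ -2242.7)
W(178) - U = 178 - 1*(-6728/3) = 178 + 6728/3 = 7262/3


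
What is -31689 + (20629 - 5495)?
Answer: -16555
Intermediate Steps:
-31689 + (20629 - 5495) = -31689 + 15134 = -16555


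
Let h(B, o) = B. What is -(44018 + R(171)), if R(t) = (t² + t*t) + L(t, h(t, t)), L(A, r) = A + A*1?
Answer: -102842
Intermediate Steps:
L(A, r) = 2*A (L(A, r) = A + A = 2*A)
R(t) = 2*t + 2*t² (R(t) = (t² + t*t) + 2*t = (t² + t²) + 2*t = 2*t² + 2*t = 2*t + 2*t²)
-(44018 + R(171)) = -(44018 + 2*171*(1 + 171)) = -(44018 + 2*171*172) = -(44018 + 58824) = -1*102842 = -102842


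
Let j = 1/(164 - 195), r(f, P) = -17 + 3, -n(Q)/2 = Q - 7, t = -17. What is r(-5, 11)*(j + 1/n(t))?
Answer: 119/744 ≈ 0.15995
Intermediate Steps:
n(Q) = 14 - 2*Q (n(Q) = -2*(Q - 7) = -2*(-7 + Q) = 14 - 2*Q)
r(f, P) = -14
j = -1/31 (j = 1/(-31) = -1/31 ≈ -0.032258)
r(-5, 11)*(j + 1/n(t)) = -14*(-1/31 + 1/(14 - 2*(-17))) = -14*(-1/31 + 1/(14 + 34)) = -14*(-1/31 + 1/48) = -14*(-17/1488) = 119/744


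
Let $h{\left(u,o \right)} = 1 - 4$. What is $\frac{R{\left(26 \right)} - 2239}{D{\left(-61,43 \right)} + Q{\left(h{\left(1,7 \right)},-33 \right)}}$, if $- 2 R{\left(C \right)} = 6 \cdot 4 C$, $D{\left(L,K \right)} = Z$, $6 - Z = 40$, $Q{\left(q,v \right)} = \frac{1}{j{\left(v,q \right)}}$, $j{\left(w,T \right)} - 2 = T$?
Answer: $\frac{2551}{35} \approx 72.886$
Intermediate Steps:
$j{\left(w,T \right)} = 2 + T$
$h{\left(u,o \right)} = -3$
$Q{\left(q,v \right)} = \frac{1}{2 + q}$
$Z = -34$ ($Z = 6 - 40 = -34$)
$D{\left(L,K \right)} = -34$
$R{\left(C \right)} = - 12 C$ ($R{\left(C \right)} = - \frac{6 \cdot 4 C}{2} = - \frac{24 C}{2} = - 12 C$)
$\frac{R{\left(26 \right)} - 2239}{D{\left(-61,43 \right)} + Q{\left(h{\left(1,7 \right)},-33 \right)}} = \frac{\left(-12\right) 26 - 2239}{-34 + \frac{1}{2 - 3}} = \frac{-312 - 2239}{-34 + \frac{1}{-1}} = - \frac{2551}{-34 - 1} = - \frac{2551}{-35} = \left(-2551\right) \left(- \frac{1}{35}\right) = \frac{2551}{35}$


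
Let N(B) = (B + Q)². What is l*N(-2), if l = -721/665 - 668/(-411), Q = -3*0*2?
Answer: 84508/39045 ≈ 2.1644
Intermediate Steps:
Q = 0 (Q = 0*2 = 0)
l = 21127/39045 (l = -721*1/665 - 668*(-1/411) = -103/95 + 668/411 = 21127/39045 ≈ 0.54109)
N(B) = B² (N(B) = (B + 0)² = B²)
l*N(-2) = (21127/39045)*(-2)² = (21127/39045)*4 = 84508/39045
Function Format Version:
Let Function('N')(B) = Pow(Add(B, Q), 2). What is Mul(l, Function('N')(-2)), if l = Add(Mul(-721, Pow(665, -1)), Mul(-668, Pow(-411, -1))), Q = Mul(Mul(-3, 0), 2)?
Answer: Rational(84508, 39045) ≈ 2.1644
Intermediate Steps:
Q = 0 (Q = Mul(0, 2) = 0)
l = Rational(21127, 39045) (l = Add(Mul(-721, Rational(1, 665)), Mul(-668, Rational(-1, 411))) = Add(Rational(-103, 95), Rational(668, 411)) = Rational(21127, 39045) ≈ 0.54109)
Function('N')(B) = Pow(B, 2) (Function('N')(B) = Pow(Add(B, 0), 2) = Pow(B, 2))
Mul(l, Function('N')(-2)) = Mul(Rational(21127, 39045), Pow(-2, 2)) = Mul(Rational(21127, 39045), 4) = Rational(84508, 39045)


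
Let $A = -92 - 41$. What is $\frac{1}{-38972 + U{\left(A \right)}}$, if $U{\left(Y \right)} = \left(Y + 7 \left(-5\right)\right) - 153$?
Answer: $- \frac{1}{39293} \approx -2.545 \cdot 10^{-5}$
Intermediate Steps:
$A = -133$ ($A = -92 - 41 = -133$)
$U{\left(Y \right)} = -188 + Y$ ($U{\left(Y \right)} = \left(Y - 35\right) - 153 = \left(-35 + Y\right) - 153 = -188 + Y$)
$\frac{1}{-38972 + U{\left(A \right)}} = \frac{1}{-38972 - 321} = \frac{1}{-39293} = - \frac{1}{39293}$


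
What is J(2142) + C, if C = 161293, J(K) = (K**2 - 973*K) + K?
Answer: 2667433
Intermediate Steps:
J(K) = K**2 - 972*K
J(2142) + C = 2142*(-972 + 2142) + 161293 = 2142*1170 + 161293 = 2506140 + 161293 = 2667433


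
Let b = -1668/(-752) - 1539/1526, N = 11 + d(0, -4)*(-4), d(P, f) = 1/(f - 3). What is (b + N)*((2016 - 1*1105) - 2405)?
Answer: -1369517679/71722 ≈ -19095.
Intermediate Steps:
d(P, f) = 1/(-3 + f)
N = 81/7 (N = 11 - 4/(-3 - 4) = 11 - 4/(-7) = 11 - ⅐*(-4) = 11 + 4/7 = 81/7 ≈ 11.571)
b = 173505/143444 (b = -1668*(-1/752) - 1539*1/1526 = 417/188 - 1539/1526 = 173505/143444 ≈ 1.2096)
(b + N)*((2016 - 1*1105) - 2405) = (173505/143444 + 81/7)*((2016 - 1*1105) - 2405) = 1833357*((2016 - 1105) - 2405)/143444 = 1833357*(911 - 2405)/143444 = (1833357/143444)*(-1494) = -1369517679/71722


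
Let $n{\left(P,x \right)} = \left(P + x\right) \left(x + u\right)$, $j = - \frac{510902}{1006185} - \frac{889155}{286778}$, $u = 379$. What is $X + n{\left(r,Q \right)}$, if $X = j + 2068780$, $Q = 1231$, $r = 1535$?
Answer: $\frac{1881944831326459769}{288551721930} \approx 6.522 \cdot 10^{6}$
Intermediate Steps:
$j = - \frac{1041169877431}{288551721930}$ ($j = \left(-510902\right) \frac{1}{1006185} - \frac{889155}{286778} = - \frac{510902}{1006185} - \frac{889155}{286778} = - \frac{1041169877431}{288551721930} \approx -3.6083$)
$n{\left(P,x \right)} = \left(379 + x\right) \left(P + x\right)$ ($n{\left(P,x \right)} = \left(P + x\right) \left(x + 379\right) = \left(P + x\right) \left(379 + x\right) = \left(379 + x\right) \left(P + x\right)$)
$X = \frac{596948990124467969}{288551721930}$ ($X = - \frac{1041169877431}{288551721930} + 2068780 = \frac{596948990124467969}{288551721930} \approx 2.0688 \cdot 10^{6}$)
$X + n{\left(r,Q \right)} = \frac{596948990124467969}{288551721930} + \left(1231^{2} + 379 \cdot 1535 + 379 \cdot 1231 + 1535 \cdot 1231\right) = \frac{596948990124467969}{288551721930} + \left(1515361 + 581765 + 466549 + 1889585\right) = \frac{596948990124467969}{288551721930} + 4453260 = \frac{1881944831326459769}{288551721930}$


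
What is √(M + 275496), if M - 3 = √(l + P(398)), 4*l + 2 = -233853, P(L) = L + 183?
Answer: √(1101996 + 2*I*√231531)/2 ≈ 524.88 + 0.22918*I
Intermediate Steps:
P(L) = 183 + L
l = -233855/4 (l = -½ + (¼)*(-233853) = -½ - 233853/4 = -233855/4 ≈ -58464.)
M = 3 + I*√231531/2 (M = 3 + √(-233855/4 + (183 + 398)) = 3 + √(-233855/4 + 581) = 3 + √(-231531/4) = 3 + I*√231531/2 ≈ 3.0 + 240.59*I)
√(M + 275496) = √((3 + I*√231531/2) + 275496) = √(275499 + I*√231531/2)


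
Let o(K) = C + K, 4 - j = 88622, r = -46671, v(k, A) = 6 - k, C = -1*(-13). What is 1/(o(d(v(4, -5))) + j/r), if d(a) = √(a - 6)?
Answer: 32452259811/492211835245 - 4356364482*I/492211835245 ≈ 0.065931 - 0.0088506*I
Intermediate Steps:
C = 13
j = -88618 (j = 4 - 1*88622 = 4 - 88622 = -88618)
d(a) = √(-6 + a)
o(K) = 13 + K
1/(o(d(v(4, -5))) + j/r) = 1/((13 + √(-6 + (6 - 1*4))) - 88618/(-46671)) = 1/((13 + √(-6 + (6 - 4))) - 88618*(-1/46671)) = 1/((13 + √(-6 + 2)) + 88618/46671) = 1/((13 + √(-4)) + 88618/46671) = 1/((13 + 2*I) + 88618/46671) = 1/(695341/46671 + 2*I) = 2178182241*(695341/46671 - 2*I)/492211835245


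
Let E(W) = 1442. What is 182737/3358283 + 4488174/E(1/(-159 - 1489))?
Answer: 7536410975998/2421322043 ≈ 3112.5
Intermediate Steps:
182737/3358283 + 4488174/E(1/(-159 - 1489)) = 182737/3358283 + 4488174/1442 = 182737*(1/3358283) + 4488174*(1/1442) = 182737/3358283 + 2244087/721 = 7536410975998/2421322043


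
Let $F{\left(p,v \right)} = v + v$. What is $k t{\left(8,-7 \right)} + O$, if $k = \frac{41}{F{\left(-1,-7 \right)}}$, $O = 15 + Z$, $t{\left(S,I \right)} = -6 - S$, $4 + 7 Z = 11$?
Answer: $57$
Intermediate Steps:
$F{\left(p,v \right)} = 2 v$
$Z = 1$ ($Z = - \frac{4}{7} + \frac{1}{7} \cdot 11 = - \frac{4}{7} + \frac{11}{7} = 1$)
$O = 16$ ($O = 15 + 1 = 16$)
$k = - \frac{41}{14}$ ($k = \frac{41}{2 \left(-7\right)} = \frac{41}{-14} = 41 \left(- \frac{1}{14}\right) = - \frac{41}{14} \approx -2.9286$)
$k t{\left(8,-7 \right)} + O = - \frac{41 \left(-6 - 8\right)}{14} + 16 = \left(- \frac{41}{14}\right) \left(-14\right) + 16 = 41 + 16 = 57$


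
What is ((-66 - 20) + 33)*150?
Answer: -7950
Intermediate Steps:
((-66 - 20) + 33)*150 = (-86 + 33)*150 = -53*150 = -7950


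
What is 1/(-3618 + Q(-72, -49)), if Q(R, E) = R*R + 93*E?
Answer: -1/2991 ≈ -0.00033434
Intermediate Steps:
Q(R, E) = R² + 93*E
1/(-3618 + Q(-72, -49)) = 1/(-3618 + ((-72)² + 93*(-49))) = 1/(-3618 + (5184 - 4557)) = 1/(-3618 + 627) = 1/(-2991) = -1/2991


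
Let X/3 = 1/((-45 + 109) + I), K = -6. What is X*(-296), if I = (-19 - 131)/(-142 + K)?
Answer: -65712/4811 ≈ -13.659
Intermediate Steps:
I = 75/74 (I = (-19 - 131)/(-142 - 6) = -150/(-148) = -150*(-1/148) = 75/74 ≈ 1.0135)
X = 222/4811 (X = 3/((-45 + 109) + 75/74) = 3/(64 + 75/74) = 3/(4811/74) = 3*(74/4811) = 222/4811 ≈ 0.046144)
X*(-296) = (222/4811)*(-296) = -65712/4811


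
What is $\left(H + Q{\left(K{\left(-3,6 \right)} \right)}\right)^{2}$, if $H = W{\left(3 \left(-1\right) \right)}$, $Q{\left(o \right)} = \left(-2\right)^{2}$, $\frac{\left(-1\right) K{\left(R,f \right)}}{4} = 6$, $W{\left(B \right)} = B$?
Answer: $1$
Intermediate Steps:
$K{\left(R,f \right)} = -24$ ($K{\left(R,f \right)} = \left(-4\right) 6 = -24$)
$Q{\left(o \right)} = 4$
$H = -3$ ($H = 3 \left(-1\right) = -3$)
$\left(H + Q{\left(K{\left(-3,6 \right)} \right)}\right)^{2} = \left(-3 + 4\right)^{2} = 1^{2} = 1$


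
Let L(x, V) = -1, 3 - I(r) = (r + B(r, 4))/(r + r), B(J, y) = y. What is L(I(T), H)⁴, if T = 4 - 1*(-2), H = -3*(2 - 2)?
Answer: 1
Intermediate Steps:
H = 0 (H = -3*0 = 0)
T = 6 (T = 4 + 2 = 6)
I(r) = 3 - (4 + r)/(2*r) (I(r) = 3 - (r + 4)/(r + r) = 3 - (4 + r)/(2*r))
L(I(T), H)⁴ = (-1)⁴ = 1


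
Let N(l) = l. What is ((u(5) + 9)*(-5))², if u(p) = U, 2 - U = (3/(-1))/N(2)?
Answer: 15625/4 ≈ 3906.3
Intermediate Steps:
U = 7/2 (U = 2 - 3/(-1)/2 = 2 - 3*(-1)/2 = 2 - (-3)/2 = 2 - 1*(-3/2) = 2 + 3/2 = 7/2 ≈ 3.5000)
u(p) = 7/2
((u(5) + 9)*(-5))² = ((7/2 + 9)*(-5))² = ((25/2)*(-5))² = (-125/2)² = 15625/4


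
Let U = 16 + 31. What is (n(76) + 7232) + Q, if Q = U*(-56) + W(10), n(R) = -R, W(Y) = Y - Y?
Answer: 4524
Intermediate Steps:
W(Y) = 0
U = 47
Q = -2632 (Q = 47*(-56) + 0 = -2632 + 0 = -2632)
(n(76) + 7232) + Q = (-1*76 + 7232) - 2632 = (-76 + 7232) - 2632 = 7156 - 2632 = 4524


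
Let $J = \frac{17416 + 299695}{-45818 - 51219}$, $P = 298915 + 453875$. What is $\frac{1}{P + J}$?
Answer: $\frac{97037}{73048166119} \approx 1.3284 \cdot 10^{-6}$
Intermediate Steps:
$P = 752790$
$J = - \frac{317111}{97037}$ ($J = \frac{317111}{-97037} = 317111 \left(- \frac{1}{97037}\right) = - \frac{317111}{97037} \approx -3.2679$)
$\frac{1}{P + J} = \frac{1}{752790 - \frac{317111}{97037}} = \frac{1}{\frac{73048166119}{97037}} = \frac{97037}{73048166119}$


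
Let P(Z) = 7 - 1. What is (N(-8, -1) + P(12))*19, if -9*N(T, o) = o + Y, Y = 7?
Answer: 304/3 ≈ 101.33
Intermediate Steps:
N(T, o) = -7/9 - o/9 (N(T, o) = -(o + 7)/9 = -(7 + o)/9 = -7/9 - o/9)
P(Z) = 6
(N(-8, -1) + P(12))*19 = ((-7/9 - ⅑*(-1)) + 6)*19 = ((-7/9 + ⅑) + 6)*19 = (-⅔ + 6)*19 = (16/3)*19 = 304/3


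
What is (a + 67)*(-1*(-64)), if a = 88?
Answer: 9920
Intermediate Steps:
(a + 67)*(-1*(-64)) = (88 + 67)*(-1*(-64)) = 155*64 = 9920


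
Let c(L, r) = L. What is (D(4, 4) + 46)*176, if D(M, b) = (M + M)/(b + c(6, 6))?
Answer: 41184/5 ≈ 8236.8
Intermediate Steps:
D(M, b) = 2*M/(6 + b) (D(M, b) = (M + M)/(b + 6) = (2*M)/(6 + b) = 2*M/(6 + b))
(D(4, 4) + 46)*176 = (2*4/(6 + 4) + 46)*176 = (2*4/10 + 46)*176 = (2*4*(⅒) + 46)*176 = (⅘ + 46)*176 = (234/5)*176 = 41184/5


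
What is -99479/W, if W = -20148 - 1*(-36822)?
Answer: -99479/16674 ≈ -5.9661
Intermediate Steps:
W = 16674 (W = -20148 + 36822 = 16674)
-99479/W = -99479/16674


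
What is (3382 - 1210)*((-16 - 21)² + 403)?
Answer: 3848784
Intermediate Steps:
(3382 - 1210)*((-16 - 21)² + 403) = 2172*((-37)² + 403) = 2172*(1369 + 403) = 2172*1772 = 3848784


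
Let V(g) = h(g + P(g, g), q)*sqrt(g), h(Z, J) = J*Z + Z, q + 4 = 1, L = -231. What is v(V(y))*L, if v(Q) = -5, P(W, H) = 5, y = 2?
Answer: 1155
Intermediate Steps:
q = -3 (q = -4 + 1 = -3)
h(Z, J) = Z + J*Z
V(g) = sqrt(g)*(-10 - 2*g) (V(g) = ((g + 5)*(1 - 3))*sqrt(g) = ((5 + g)*(-2))*sqrt(g) = (-10 - 2*g)*sqrt(g) = sqrt(g)*(-10 - 2*g))
v(V(y))*L = -5*(-231) = 1155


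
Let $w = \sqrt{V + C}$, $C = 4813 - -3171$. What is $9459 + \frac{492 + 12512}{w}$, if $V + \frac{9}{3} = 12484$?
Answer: $9459 + \frac{13004 \sqrt{20465}}{20465} \approx 9549.9$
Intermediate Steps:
$V = 12481$ ($V = -3 + 12484 = 12481$)
$C = 7984$ ($C = 4813 + 3171 = 7984$)
$w = \sqrt{20465}$ ($w = \sqrt{12481 + 7984} = \sqrt{20465} \approx 143.06$)
$9459 + \frac{492 + 12512}{w} = 9459 + \frac{492 + 12512}{\sqrt{20465}} = 9459 + 13004 \frac{\sqrt{20465}}{20465} = 9459 + \frac{13004 \sqrt{20465}}{20465}$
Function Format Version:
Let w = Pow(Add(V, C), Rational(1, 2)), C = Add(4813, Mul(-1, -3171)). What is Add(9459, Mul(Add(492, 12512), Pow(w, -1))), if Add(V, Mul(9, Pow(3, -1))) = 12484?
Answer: Add(9459, Mul(Rational(13004, 20465), Pow(20465, Rational(1, 2)))) ≈ 9549.9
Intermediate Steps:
V = 12481 (V = Add(-3, 12484) = 12481)
C = 7984 (C = Add(4813, 3171) = 7984)
w = Pow(20465, Rational(1, 2)) (w = Pow(Add(12481, 7984), Rational(1, 2)) = Pow(20465, Rational(1, 2)) ≈ 143.06)
Add(9459, Mul(Add(492, 12512), Pow(w, -1))) = Add(9459, Mul(Add(492, 12512), Pow(Pow(20465, Rational(1, 2)), -1))) = Add(9459, Mul(13004, Mul(Rational(1, 20465), Pow(20465, Rational(1, 2))))) = Add(9459, Mul(Rational(13004, 20465), Pow(20465, Rational(1, 2))))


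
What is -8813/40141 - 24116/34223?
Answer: -1269647655/1373745443 ≈ -0.92422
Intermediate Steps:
-8813/40141 - 24116/34223 = -1269647655/1373745443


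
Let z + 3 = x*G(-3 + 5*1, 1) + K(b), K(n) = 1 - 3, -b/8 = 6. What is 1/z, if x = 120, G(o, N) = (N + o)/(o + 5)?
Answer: 7/325 ≈ 0.021538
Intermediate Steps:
G(o, N) = (N + o)/(5 + o)
b = -48 (b = -8*6 = -48)
K(n) = -2
z = 325/7 (z = -3 + (120*((1 + (-3 + 5*1))/(5 + (-3 + 5*1))) - 2) = -3 + (120*((1 + (-3 + 5))/(5 + (-3 + 5))) - 2) = -3 + (120*((1 + 2)/(5 + 2)) - 2) = -3 + (120*(3/7) - 2) = -3 + (360/7 - 2) = -3 + 346/7 = 325/7 ≈ 46.429)
1/z = 1/(325/7) = 7/325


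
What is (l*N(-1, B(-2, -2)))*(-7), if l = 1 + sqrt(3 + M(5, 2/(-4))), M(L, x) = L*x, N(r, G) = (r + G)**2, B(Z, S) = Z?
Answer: -63 - 63*sqrt(2)/2 ≈ -107.55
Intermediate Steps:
N(r, G) = (G + r)**2
l = 1 + sqrt(2)/2 (l = 1 + sqrt(3 + 5*(2/(-4))) = 1 + sqrt(3 + 5*(2*(-1/4))) = 1 + sqrt(3 + 5*(-1/2)) = 1 + sqrt(3 - 5/2) = 1 + sqrt(1/2) = 1 + sqrt(2)/2 ≈ 1.7071)
(l*N(-1, B(-2, -2)))*(-7) = ((1 + sqrt(2)/2)*(-2 - 1)**2)*(-7) = ((1 + sqrt(2)/2)*(-3)**2)*(-7) = ((1 + sqrt(2)/2)*9)*(-7) = (9 + 9*sqrt(2)/2)*(-7) = -63 - 63*sqrt(2)/2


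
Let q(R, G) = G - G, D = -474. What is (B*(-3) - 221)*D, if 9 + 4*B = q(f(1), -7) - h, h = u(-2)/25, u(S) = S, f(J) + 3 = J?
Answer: 5079147/50 ≈ 1.0158e+5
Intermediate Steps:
f(J) = -3 + J
q(R, G) = 0
h = -2/25 ≈ -0.080000
B = -223/100 (B = -9/4 + (0 - 1*(-2/25))/4 = -9/4 + (0 + 2/25)/4 = -9/4 + (¼)*(2/25) = -9/4 + 1/50 = -223/100 ≈ -2.2300)
(B*(-3) - 221)*D = (-223/100*(-3) - 221)*(-474) = (669/100 - 221)*(-474) = -21431/100*(-474) = 5079147/50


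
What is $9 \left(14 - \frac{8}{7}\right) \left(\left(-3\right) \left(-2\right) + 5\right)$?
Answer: $\frac{8910}{7} \approx 1272.9$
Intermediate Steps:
$9 \left(14 - \frac{8}{7}\right) \left(\left(-3\right) \left(-2\right) + 5\right) = 9 \left(14 - 8 \cdot \frac{1}{7}\right) \left(6 + 5\right) = 9 \left(14 - \frac{8}{7}\right) 11 = 9 \cdot \frac{90}{7} \cdot 11 = \frac{810}{7} \cdot 11 = \frac{8910}{7}$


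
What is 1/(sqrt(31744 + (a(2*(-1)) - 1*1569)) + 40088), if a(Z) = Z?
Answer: 40088/1607017571 - sqrt(30173)/1607017571 ≈ 2.4837e-5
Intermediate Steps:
1/(sqrt(31744 + (a(2*(-1)) - 1*1569)) + 40088) = 1/(sqrt(31744 + (2*(-1) - 1*1569)) + 40088) = 1/(sqrt(31744 + (-2 - 1569)) + 40088) = 1/(sqrt(31744 - 1571) + 40088) = 1/(sqrt(30173) + 40088) = 1/(40088 + sqrt(30173))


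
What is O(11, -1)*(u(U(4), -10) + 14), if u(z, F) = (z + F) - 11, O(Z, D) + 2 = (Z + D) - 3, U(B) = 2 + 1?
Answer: -20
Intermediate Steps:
U(B) = 3
O(Z, D) = -5 + D + Z (O(Z, D) = -2 + ((Z + D) - 3) = -2 + ((D + Z) - 3) = -2 + (-3 + D + Z) = -5 + D + Z)
u(z, F) = -11 + F + z (u(z, F) = (F + z) - 11 = -11 + F + z)
O(11, -1)*(u(U(4), -10) + 14) = (-5 - 1 + 11)*((-11 - 10 + 3) + 14) = 5*(-18 + 14) = 5*(-4) = -20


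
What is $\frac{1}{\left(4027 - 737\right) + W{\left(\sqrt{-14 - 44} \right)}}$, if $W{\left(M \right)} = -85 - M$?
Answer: $\frac{3205}{10272083} + \frac{i \sqrt{58}}{10272083} \approx 0.00031201 + 7.414 \cdot 10^{-7} i$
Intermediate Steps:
$\frac{1}{\left(4027 - 737\right) + W{\left(\sqrt{-14 - 44} \right)}} = \frac{1}{\left(4027 - 737\right) - \left(85 + \sqrt{-14 - 44}\right)} = \frac{1}{\left(4027 - 737\right) - \left(85 + \sqrt{-58}\right)} = \frac{1}{3290 - \left(85 + i \sqrt{58}\right)} = \frac{1}{3205 - i \sqrt{58}}$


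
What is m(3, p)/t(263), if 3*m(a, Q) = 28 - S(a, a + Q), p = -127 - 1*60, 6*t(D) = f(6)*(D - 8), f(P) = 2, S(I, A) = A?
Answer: 212/255 ≈ 0.83137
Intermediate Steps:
t(D) = -8/3 + D/3 (t(D) = (2*(D - 8))/6 = (2*(-8 + D))/6 = (-16 + 2*D)/6 = -8/3 + D/3)
p = -187 (p = -127 - 60 = -187)
m(a, Q) = 28/3 - Q/3 - a/3 (m(a, Q) = (28 - (a + Q))/3 = (28 - (Q + a))/3 = (28 + (-Q - a))/3 = (28 - Q - a)/3 = 28/3 - Q/3 - a/3)
m(3, p)/t(263) = (28/3 - ⅓*(-187) - ⅓*3)/(-8/3 + (⅓)*263) = (28/3 + 187/3 - 1)/(-8/3 + 263/3) = (212/3)/85 = (212/3)*(1/85) = 212/255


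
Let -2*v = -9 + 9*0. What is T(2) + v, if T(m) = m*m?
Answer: 17/2 ≈ 8.5000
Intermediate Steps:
T(m) = m²
v = 9/2 (v = -(-9 + 9*0)/2 = -(-9 + 0)/2 = -½*(-9) = 9/2 ≈ 4.5000)
T(2) + v = 2² + 9/2 = 4 + 9/2 = 17/2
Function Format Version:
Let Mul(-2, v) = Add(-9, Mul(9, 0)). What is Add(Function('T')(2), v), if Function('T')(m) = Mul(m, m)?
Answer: Rational(17, 2) ≈ 8.5000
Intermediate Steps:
Function('T')(m) = Pow(m, 2)
v = Rational(9, 2) (v = Mul(Rational(-1, 2), Add(-9, Mul(9, 0))) = Mul(Rational(-1, 2), Add(-9, 0)) = Mul(Rational(-1, 2), -9) = Rational(9, 2) ≈ 4.5000)
Add(Function('T')(2), v) = Add(Pow(2, 2), Rational(9, 2)) = Add(4, Rational(9, 2)) = Rational(17, 2)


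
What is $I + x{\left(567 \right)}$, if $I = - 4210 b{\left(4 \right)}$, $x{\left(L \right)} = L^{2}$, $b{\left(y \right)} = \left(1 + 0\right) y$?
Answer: $304649$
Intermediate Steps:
$b{\left(y \right)} = y$ ($b{\left(y \right)} = 1 y = y$)
$I = -16840$ ($I = \left(-4210\right) 4 = -16840$)
$I + x{\left(567 \right)} = -16840 + 567^{2} = -16840 + 321489 = 304649$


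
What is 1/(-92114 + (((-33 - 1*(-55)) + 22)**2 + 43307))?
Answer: -1/46871 ≈ -2.1335e-5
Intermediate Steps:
1/(-92114 + (((-33 - 1*(-55)) + 22)**2 + 43307)) = 1/(-92114 + (((-33 + 55) + 22)**2 + 43307)) = 1/(-92114 + ((22 + 22)**2 + 43307)) = 1/(-92114 + (44**2 + 43307)) = 1/(-92114 + (1936 + 43307)) = 1/(-92114 + 45243) = 1/(-46871) = -1/46871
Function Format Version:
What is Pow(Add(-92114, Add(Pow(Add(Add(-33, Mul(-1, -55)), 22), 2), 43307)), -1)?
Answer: Rational(-1, 46871) ≈ -2.1335e-5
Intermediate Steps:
Pow(Add(-92114, Add(Pow(Add(Add(-33, Mul(-1, -55)), 22), 2), 43307)), -1) = Pow(Add(-92114, Add(Pow(Add(Add(-33, 55), 22), 2), 43307)), -1) = Pow(Add(-92114, Add(Pow(Add(22, 22), 2), 43307)), -1) = Pow(Add(-92114, Add(Pow(44, 2), 43307)), -1) = Pow(Add(-92114, Add(1936, 43307)), -1) = Pow(Add(-92114, 45243), -1) = Pow(-46871, -1) = Rational(-1, 46871)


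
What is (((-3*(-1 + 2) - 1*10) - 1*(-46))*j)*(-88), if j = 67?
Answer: -194568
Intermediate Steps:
(((-3*(-1 + 2) - 1*10) - 1*(-46))*j)*(-88) = (((-3*(-1 + 2) - 1*10) - 1*(-46))*67)*(-88) = (((-3*1 - 10) + 46)*67)*(-88) = (((-3 - 10) + 46)*67)*(-88) = ((-13 + 46)*67)*(-88) = (33*67)*(-88) = 2211*(-88) = -194568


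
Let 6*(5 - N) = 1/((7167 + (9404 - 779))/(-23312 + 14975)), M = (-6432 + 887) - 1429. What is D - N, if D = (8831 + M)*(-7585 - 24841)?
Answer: -271690472941/4512 ≈ -6.0215e+7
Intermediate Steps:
M = -6974 (M = -5545 - 1429 = -6974)
N = 22957/4512 (N = 5 - (-23312 + 14975)/(7167 + (9404 - 779))/6 = 5 - (-8337/(7167 + 8625))/6 = 5 - 1/(6*(15792*(-1/8337))) = 5 - 1/(6*(-752/397)) = 5 - ⅙*(-397/752) = 5 + 397/4512 = 22957/4512 ≈ 5.0880)
D = -60215082 (D = (8831 - 6974)*(-7585 - 24841) = 1857*(-32426) = -60215082)
D - N = -60215082 - 1*22957/4512 = -60215082 - 22957/4512 = -271690472941/4512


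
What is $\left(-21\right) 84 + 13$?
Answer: $-1751$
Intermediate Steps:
$\left(-21\right) 84 + 13 = -1764 + 13 = -1751$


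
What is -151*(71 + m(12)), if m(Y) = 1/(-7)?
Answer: -74896/7 ≈ -10699.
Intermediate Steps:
m(Y) = -⅐
-151*(71 + m(12)) = -151*(71 - ⅐) = -151*496/7 = -74896/7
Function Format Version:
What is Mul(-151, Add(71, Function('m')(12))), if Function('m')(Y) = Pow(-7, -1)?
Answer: Rational(-74896, 7) ≈ -10699.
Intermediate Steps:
Function('m')(Y) = Rational(-1, 7)
Mul(-151, Add(71, Function('m')(12))) = Mul(-151, Add(71, Rational(-1, 7))) = Mul(-151, Rational(496, 7)) = Rational(-74896, 7)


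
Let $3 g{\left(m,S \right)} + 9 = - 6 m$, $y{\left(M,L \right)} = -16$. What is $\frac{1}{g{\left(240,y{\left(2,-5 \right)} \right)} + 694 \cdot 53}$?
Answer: $\frac{1}{36299} \approx 2.7549 \cdot 10^{-5}$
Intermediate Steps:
$g{\left(m,S \right)} = -3 - 2 m$ ($g{\left(m,S \right)} = -3 + \frac{\left(-6\right) m}{3} = -3 - 2 m$)
$\frac{1}{g{\left(240,y{\left(2,-5 \right)} \right)} + 694 \cdot 53} = \frac{1}{\left(-3 - 480\right) + 694 \cdot 53} = \frac{1}{\left(-3 - 480\right) + 36782} = \frac{1}{-483 + 36782} = \frac{1}{36299}$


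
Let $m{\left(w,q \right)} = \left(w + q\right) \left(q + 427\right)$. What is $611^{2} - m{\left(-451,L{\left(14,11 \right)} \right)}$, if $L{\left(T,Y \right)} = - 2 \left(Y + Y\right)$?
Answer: $562906$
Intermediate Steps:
$L{\left(T,Y \right)} = - 4 Y$ ($L{\left(T,Y \right)} = - 2 \cdot 2 Y = - 4 Y$)
$m{\left(w,q \right)} = \left(427 + q\right) \left(q + w\right)$ ($m{\left(w,q \right)} = \left(q + w\right) \left(427 + q\right) = \left(427 + q\right) \left(q + w\right)$)
$611^{2} - m{\left(-451,L{\left(14,11 \right)} \right)} = 611^{2} - \left(\left(\left(-4\right) 11\right)^{2} + 427 \left(\left(-4\right) 11\right) + 427 \left(-451\right) + \left(-4\right) 11 \left(-451\right)\right) = 373321 - \left(\left(-44\right)^{2} + 427 \left(-44\right) - 192577 - -19844\right) = 373321 - \left(1936 - 18788 - 192577 + 19844\right) = 373321 - -189585 = 373321 + 189585 = 562906$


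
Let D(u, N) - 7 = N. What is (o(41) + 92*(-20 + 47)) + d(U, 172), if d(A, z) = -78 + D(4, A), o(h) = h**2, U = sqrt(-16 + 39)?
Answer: 4094 + sqrt(23) ≈ 4098.8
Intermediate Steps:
U = sqrt(23) ≈ 4.7958
D(u, N) = 7 + N
d(A, z) = -71 + A (d(A, z) = -78 + (7 + A) = -71 + A)
(o(41) + 92*(-20 + 47)) + d(U, 172) = (41**2 + 92*(-20 + 47)) + (-71 + sqrt(23)) = (1681 + 92*27) + (-71 + sqrt(23)) = (1681 + 2484) + (-71 + sqrt(23)) = 4165 + (-71 + sqrt(23)) = 4094 + sqrt(23)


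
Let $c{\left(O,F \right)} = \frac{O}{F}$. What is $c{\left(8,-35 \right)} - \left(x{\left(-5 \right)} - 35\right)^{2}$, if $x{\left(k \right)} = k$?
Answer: $- \frac{56008}{35} \approx -1600.2$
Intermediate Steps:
$c{\left(8,-35 \right)} - \left(x{\left(-5 \right)} - 35\right)^{2} = \frac{8}{-35} - \left(-5 - 35\right)^{2} = 8 \left(- \frac{1}{35}\right) - \left(-40\right)^{2} = - \frac{8}{35} - 1600 = - \frac{56008}{35}$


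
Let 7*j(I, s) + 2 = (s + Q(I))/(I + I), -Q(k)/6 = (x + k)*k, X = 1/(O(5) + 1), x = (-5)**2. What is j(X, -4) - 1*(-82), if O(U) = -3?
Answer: 1005/14 ≈ 71.786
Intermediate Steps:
x = 25
X = -1/2 (X = 1/(-3 + 1) = 1/(-2) = -1/2 ≈ -0.50000)
Q(k) = -6*k*(25 + k) (Q(k) = -6*(25 + k)*k = -6*k*(25 + k))
j(I, s) = -2/7 + (s - 6*I*(25 + I))/(14*I) (j(I, s) = -2/7 + ((s - 6*I*(25 + I))/(I + I))/7 = -2/7 + ((s - 6*I*(25 + I))/((2*I)))/7 = -2/7 + ((s - 6*I*(25 + I))*(1/(2*I)))/7 = -2/7 + ((s - 6*I*(25 + I))/(2*I))/7 = -2/7 + (s - 6*I*(25 + I))/(14*I))
j(X, -4) - 1*(-82) = (-11 - 3/7*(-1/2) + (1/14)*(-4)/(-1/2)) - 1*(-82) = (-11 + 3/14 + (1/14)*(-4)*(-2)) + 82 = (-11 + 3/14 + 4/7) + 82 = -143/14 + 82 = 1005/14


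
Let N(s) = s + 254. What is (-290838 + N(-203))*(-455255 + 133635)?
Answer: 93522914940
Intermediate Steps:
N(s) = 254 + s
(-290838 + N(-203))*(-455255 + 133635) = (-290838 + (254 - 203))*(-455255 + 133635) = (-290838 + 51)*(-321620) = -290787*(-321620) = 93522914940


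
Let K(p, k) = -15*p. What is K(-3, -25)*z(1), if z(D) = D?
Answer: 45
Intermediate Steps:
K(-3, -25)*z(1) = -15*(-3)*1 = 45*1 = 45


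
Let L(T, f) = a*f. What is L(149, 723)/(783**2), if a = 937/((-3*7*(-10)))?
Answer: 225817/42916230 ≈ 0.0052618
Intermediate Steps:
a = 937/210 (a = 937/((-21*(-10))) = 937/210 ≈ 4.4619)
L(T, f) = 937*f/210
L(149, 723)/(783**2) = ((937/210)*723)/(783**2) = (225817/70)/613089 = (225817/70)*(1/613089) = 225817/42916230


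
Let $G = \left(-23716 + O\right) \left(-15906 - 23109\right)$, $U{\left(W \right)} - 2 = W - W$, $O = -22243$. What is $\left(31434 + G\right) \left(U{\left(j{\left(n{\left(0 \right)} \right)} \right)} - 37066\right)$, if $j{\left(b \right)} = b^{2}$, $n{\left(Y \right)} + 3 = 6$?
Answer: $-66460267099416$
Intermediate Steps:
$n{\left(Y \right)} = 3$ ($n{\left(Y \right)} = -3 + 6 = 3$)
$U{\left(W \right)} = 2$ ($U{\left(W \right)} = 2 + \left(W - W\right) = 2 + 0 = 2$)
$G = 1793090385$ ($G = \left(-23716 - 22243\right) \left(-15906 - 23109\right) = \left(-45959\right) \left(-39015\right) = 1793090385$)
$\left(31434 + G\right) \left(U{\left(j{\left(n{\left(0 \right)} \right)} \right)} - 37066\right) = \left(31434 + 1793090385\right) \left(2 - 37066\right) = 1793121819 \left(-37064\right) = -66460267099416$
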